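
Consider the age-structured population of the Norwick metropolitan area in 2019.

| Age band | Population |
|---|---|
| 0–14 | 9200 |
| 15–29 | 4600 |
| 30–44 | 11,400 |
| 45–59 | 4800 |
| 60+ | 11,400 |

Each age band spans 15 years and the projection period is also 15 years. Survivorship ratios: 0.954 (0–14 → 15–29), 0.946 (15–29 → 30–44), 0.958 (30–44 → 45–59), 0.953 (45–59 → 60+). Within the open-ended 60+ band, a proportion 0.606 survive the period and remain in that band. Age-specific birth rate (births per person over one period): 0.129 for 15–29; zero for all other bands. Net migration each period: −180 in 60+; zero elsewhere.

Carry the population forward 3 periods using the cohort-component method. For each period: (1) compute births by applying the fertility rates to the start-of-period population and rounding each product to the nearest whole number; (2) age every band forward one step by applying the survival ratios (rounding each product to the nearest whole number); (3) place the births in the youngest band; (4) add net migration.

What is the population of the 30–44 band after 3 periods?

535

(Groups numbered youngest = 1 to oldest = 5.)
Period 1.
Births: 4600 * 0.129 = 593
Group 2: 9200 * 0.954 = 8777
Group 3: 4600 * 0.946 = 4352
Group 4: 11400 * 0.958 = 10921
Group 5: 4800 * 0.953 + 11400 * 0.606 = 4574 + 6908 = 11482
Net migration: Group 5 − 180 → 11302
→ [593, 8777, 4352, 10921, 11302]
Period 2.
Births: 8777 * 0.129 = 1132
Group 2: 593 * 0.954 = 566
Group 3: 8777 * 0.946 = 8303
Group 4: 4352 * 0.958 = 4169
Group 5: 10921 * 0.953 + 11302 * 0.606 = 10408 + 6849 = 17257
Net migration: Group 5 − 180 → 17077
→ [1132, 566, 8303, 4169, 17077]
Period 3.
Births: 566 * 0.129 = 73
Group 2: 1132 * 0.954 = 1080
Group 3: 566 * 0.946 = 535
Group 4: 8303 * 0.958 = 7954
Group 5: 4169 * 0.953 + 17077 * 0.606 = 3973 + 10349 = 14322
Net migration: Group 5 − 180 → 14142
→ [73, 1080, 535, 7954, 14142]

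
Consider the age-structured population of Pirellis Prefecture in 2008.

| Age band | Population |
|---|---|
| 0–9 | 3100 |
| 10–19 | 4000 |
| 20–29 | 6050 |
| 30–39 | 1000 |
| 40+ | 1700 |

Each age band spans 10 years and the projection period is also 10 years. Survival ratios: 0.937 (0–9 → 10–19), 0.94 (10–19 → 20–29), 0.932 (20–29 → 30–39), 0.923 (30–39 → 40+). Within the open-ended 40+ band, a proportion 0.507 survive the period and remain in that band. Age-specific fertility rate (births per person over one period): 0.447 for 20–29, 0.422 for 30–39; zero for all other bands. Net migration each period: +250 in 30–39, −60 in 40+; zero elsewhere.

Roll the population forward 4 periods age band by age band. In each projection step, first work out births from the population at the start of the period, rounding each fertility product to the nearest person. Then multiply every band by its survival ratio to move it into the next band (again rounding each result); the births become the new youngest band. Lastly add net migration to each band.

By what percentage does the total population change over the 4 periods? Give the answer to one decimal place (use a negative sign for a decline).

Let band 1 be 0–9 through band 5 = 40+.
After projecting period 1:
Births: 6050 × 0.447 = 2704 ; 1000 × 0.422 = 422 → 3126
Band 2: 3100 × 0.937 = 2905
Band 3: 4000 × 0.94 = 3760
Band 4: 6050 × 0.932 = 5639
Band 5: 1000 × 0.923 + 1700 × 0.507 = 923 + 862 = 1785
Net migration: Band 4 + 250 → 5889; Band 5 − 60 → 1725
→ [3126, 2905, 3760, 5889, 1725]
After projecting period 2:
Births: 3760 × 0.447 = 1681 ; 5889 × 0.422 = 2485 → 4166
Band 2: 3126 × 0.937 = 2929
Band 3: 2905 × 0.94 = 2731
Band 4: 3760 × 0.932 = 3504
Band 5: 5889 × 0.923 + 1725 × 0.507 = 5436 + 875 = 6311
Net migration: Band 4 + 250 → 3754; Band 5 − 60 → 6251
→ [4166, 2929, 2731, 3754, 6251]
After projecting period 3:
Births: 2731 × 0.447 = 1221 ; 3754 × 0.422 = 1584 → 2805
Band 2: 4166 × 0.937 = 3904
Band 3: 2929 × 0.94 = 2753
Band 4: 2731 × 0.932 = 2545
Band 5: 3754 × 0.923 + 6251 × 0.507 = 3465 + 3169 = 6634
Net migration: Band 4 + 250 → 2795; Band 5 − 60 → 6574
→ [2805, 3904, 2753, 2795, 6574]
After projecting period 4:
Births: 2753 × 0.447 = 1231 ; 2795 × 0.422 = 1179 → 2410
Band 2: 2805 × 0.937 = 2628
Band 3: 3904 × 0.94 = 3670
Band 4: 2753 × 0.932 = 2566
Band 5: 2795 × 0.923 + 6574 × 0.507 = 2580 + 3333 = 5913
Net migration: Band 4 + 250 → 2816; Band 5 − 60 → 5853
→ [2410, 2628, 3670, 2816, 5853]
Total: 15850 → 17377; change = 1527; percentage change = 9.6%

9.6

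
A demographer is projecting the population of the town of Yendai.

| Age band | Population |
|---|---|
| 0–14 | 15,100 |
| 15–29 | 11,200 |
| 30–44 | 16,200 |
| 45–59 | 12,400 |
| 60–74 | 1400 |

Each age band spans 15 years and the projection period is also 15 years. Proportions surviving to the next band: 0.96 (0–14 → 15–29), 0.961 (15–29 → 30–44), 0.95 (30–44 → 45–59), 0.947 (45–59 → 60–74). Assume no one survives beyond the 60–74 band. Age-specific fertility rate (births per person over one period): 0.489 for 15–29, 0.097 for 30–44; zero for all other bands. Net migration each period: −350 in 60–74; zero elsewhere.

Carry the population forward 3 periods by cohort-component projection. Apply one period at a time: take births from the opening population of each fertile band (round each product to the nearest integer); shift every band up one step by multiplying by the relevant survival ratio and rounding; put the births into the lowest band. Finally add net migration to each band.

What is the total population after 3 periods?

After projecting period 1:
Births: 11200 * 0.489 = 5477  |  16200 * 0.097 = 1571 ⇒ total 7048
15–29: 15100 * 0.96 = 14496
30–44: 11200 * 0.961 = 10763
45–59: 16200 * 0.95 = 15390
60–74: 12400 * 0.947 = 11743
Net migration: 60–74 − 350 → 11393
→ [7048, 14496, 10763, 15390, 11393]
After projecting period 2:
Births: 14496 * 0.489 = 7089  |  10763 * 0.097 = 1044 ⇒ total 8133
15–29: 7048 * 0.96 = 6766
30–44: 14496 * 0.961 = 13931
45–59: 10763 * 0.95 = 10225
60–74: 15390 * 0.947 = 14574
Net migration: 60–74 − 350 → 14224
→ [8133, 6766, 13931, 10225, 14224]
After projecting period 3:
Births: 6766 * 0.489 = 3309  |  13931 * 0.097 = 1351 ⇒ total 4660
15–29: 8133 * 0.96 = 7808
30–44: 6766 * 0.961 = 6502
45–59: 13931 * 0.95 = 13234
60–74: 10225 * 0.947 = 9683
Net migration: 60–74 − 350 → 9333
→ [4660, 7808, 6502, 13234, 9333]
Total after period 3: 4660 + 7808 + 6502 + 13234 + 9333 = 41537

41537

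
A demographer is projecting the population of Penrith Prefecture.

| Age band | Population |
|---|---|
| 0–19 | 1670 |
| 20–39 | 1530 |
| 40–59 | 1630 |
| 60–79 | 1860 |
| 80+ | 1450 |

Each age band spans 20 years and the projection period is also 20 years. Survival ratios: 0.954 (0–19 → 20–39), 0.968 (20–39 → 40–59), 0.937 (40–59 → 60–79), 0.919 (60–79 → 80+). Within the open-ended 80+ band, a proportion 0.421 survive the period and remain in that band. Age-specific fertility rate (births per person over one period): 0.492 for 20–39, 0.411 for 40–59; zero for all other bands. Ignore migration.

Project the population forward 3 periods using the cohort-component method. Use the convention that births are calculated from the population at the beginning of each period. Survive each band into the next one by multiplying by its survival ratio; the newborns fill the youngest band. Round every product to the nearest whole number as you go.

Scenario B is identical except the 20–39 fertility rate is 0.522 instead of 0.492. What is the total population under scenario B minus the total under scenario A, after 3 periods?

— Period 1 —
Births: 1530 × 0.492 = 753, 1630 × 0.411 = 670 ⇒ total 1423
20–39: 1670 × 0.954 = 1593
40–59: 1530 × 0.968 = 1481
60–79: 1630 × 0.937 = 1527
80+: 1860 × 0.919 + 1450 × 0.421 = 1709 + 610 = 2319
End of period: [1423, 1593, 1481, 1527, 2319]
— Period 2 —
Births: 1593 × 0.492 = 784, 1481 × 0.411 = 609 ⇒ total 1393
20–39: 1423 × 0.954 = 1358
40–59: 1593 × 0.968 = 1542
60–79: 1481 × 0.937 = 1388
80+: 1527 × 0.919 + 2319 × 0.421 = 1403 + 976 = 2379
End of period: [1393, 1358, 1542, 1388, 2379]
— Period 3 —
Births: 1358 × 0.492 = 668, 1542 × 0.411 = 634 ⇒ total 1302
20–39: 1393 × 0.954 = 1329
40–59: 1358 × 0.968 = 1315
60–79: 1542 × 0.937 = 1445
80+: 1388 × 0.919 + 2379 × 0.421 = 1276 + 1002 = 2278
End of period: [1302, 1329, 1315, 1445, 2278]
Scenario A total after 3 periods: 7669
Scenario B projection —
— Period 1 —
Births: 1530 × 0.522 = 799, 1630 × 0.411 = 670 ⇒ total 1469
20–39: 1670 × 0.954 = 1593
40–59: 1530 × 0.968 = 1481
60–79: 1630 × 0.937 = 1527
80+: 1860 × 0.919 + 1450 × 0.421 = 1709 + 610 = 2319
End of period: [1469, 1593, 1481, 1527, 2319]
— Period 2 —
Births: 1593 × 0.522 = 832, 1481 × 0.411 = 609 ⇒ total 1441
20–39: 1469 × 0.954 = 1401
40–59: 1593 × 0.968 = 1542
60–79: 1481 × 0.937 = 1388
80+: 1527 × 0.919 + 2319 × 0.421 = 1403 + 976 = 2379
End of period: [1441, 1401, 1542, 1388, 2379]
— Period 3 —
Births: 1401 × 0.522 = 731, 1542 × 0.411 = 634 ⇒ total 1365
20–39: 1441 × 0.954 = 1375
40–59: 1401 × 0.968 = 1356
60–79: 1542 × 0.937 = 1445
80+: 1388 × 0.919 + 2379 × 0.421 = 1276 + 1002 = 2278
End of period: [1365, 1375, 1356, 1445, 2278]
Scenario B total after 3 periods: 7819
Difference B − A = 7819 − 7669 = 150

150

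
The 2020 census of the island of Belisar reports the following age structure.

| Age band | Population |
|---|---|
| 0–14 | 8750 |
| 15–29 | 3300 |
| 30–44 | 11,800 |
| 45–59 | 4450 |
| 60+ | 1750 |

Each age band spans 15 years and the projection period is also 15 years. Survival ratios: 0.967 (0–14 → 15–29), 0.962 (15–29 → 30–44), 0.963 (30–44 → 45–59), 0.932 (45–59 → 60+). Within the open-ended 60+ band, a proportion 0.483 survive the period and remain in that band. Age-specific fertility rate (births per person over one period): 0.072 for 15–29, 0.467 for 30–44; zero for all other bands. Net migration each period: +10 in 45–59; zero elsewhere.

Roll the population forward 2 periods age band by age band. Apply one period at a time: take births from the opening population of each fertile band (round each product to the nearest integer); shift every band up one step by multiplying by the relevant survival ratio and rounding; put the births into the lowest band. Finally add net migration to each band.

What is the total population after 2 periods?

Period 1.
Births: 3300 × 0.072 = 238 ; 11800 × 0.467 = 5511 → 5749
15–29: 8750 × 0.967 = 8461
30–44: 3300 × 0.962 = 3175
45–59: 11800 × 0.963 = 11363
60+: 4450 × 0.932 + 1750 × 0.483 = 4147 + 845 = 4992
Net migration: 45–59 + 10 → 11373
Population now: 0–14=5749, 15–29=8461, 30–44=3175, 45–59=11373, 60+=4992
Period 2.
Births: 8461 × 0.072 = 609 ; 3175 × 0.467 = 1483 → 2092
15–29: 5749 × 0.967 = 5559
30–44: 8461 × 0.962 = 8139
45–59: 3175 × 0.963 = 3058
60+: 11373 × 0.932 + 4992 × 0.483 = 10600 + 2411 = 13011
Net migration: 45–59 + 10 → 3068
Population now: 0–14=2092, 15–29=5559, 30–44=8139, 45–59=3068, 60+=13011
Total after period 2: 2092 + 5559 + 8139 + 3068 + 13011 = 31869

31869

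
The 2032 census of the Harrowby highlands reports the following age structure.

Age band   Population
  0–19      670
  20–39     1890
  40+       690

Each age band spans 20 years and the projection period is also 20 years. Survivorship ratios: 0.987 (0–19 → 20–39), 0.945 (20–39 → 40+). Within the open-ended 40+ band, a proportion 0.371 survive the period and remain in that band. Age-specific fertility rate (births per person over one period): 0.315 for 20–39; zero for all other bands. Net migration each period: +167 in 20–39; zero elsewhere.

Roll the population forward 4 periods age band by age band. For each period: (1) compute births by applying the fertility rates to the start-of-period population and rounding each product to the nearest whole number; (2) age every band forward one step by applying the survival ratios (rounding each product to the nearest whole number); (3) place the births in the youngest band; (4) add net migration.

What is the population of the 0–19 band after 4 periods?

134

(Bands numbered youngest = 1 to oldest = 3.)
— Period 1 —
Births: 1890 * 0.315 = 595
Band 2: 670 * 0.987 = 661
Band 3: 1890 * 0.945 + 690 * 0.371 = 1786 + 256 = 2042
Net migration: Band 2 + 167 → 828
Giving 595 / 828 / 2042.
— Period 2 —
Births: 828 * 0.315 = 261
Band 2: 595 * 0.987 = 587
Band 3: 828 * 0.945 + 2042 * 0.371 = 782 + 758 = 1540
Net migration: Band 2 + 167 → 754
Giving 261 / 754 / 1540.
— Period 3 —
Births: 754 * 0.315 = 238
Band 2: 261 * 0.987 = 258
Band 3: 754 * 0.945 + 1540 * 0.371 = 713 + 571 = 1284
Net migration: Band 2 + 167 → 425
Giving 238 / 425 / 1284.
— Period 4 —
Births: 425 * 0.315 = 134
Band 2: 238 * 0.987 = 235
Band 3: 425 * 0.945 + 1284 * 0.371 = 402 + 476 = 878
Net migration: Band 2 + 167 → 402
Giving 134 / 402 / 878.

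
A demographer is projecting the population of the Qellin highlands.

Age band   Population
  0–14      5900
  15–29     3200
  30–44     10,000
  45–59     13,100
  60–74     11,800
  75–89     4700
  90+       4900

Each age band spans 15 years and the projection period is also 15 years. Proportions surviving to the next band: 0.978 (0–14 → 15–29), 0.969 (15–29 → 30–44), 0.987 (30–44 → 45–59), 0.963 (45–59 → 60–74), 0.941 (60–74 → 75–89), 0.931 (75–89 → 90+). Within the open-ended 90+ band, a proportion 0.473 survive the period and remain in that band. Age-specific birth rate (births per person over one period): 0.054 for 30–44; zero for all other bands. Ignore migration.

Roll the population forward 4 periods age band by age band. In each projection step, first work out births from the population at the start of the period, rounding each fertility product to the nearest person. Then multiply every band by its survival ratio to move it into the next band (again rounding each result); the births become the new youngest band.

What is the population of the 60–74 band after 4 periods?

Call the groups 1 to 7, youngest first.
[period 1]
Births: 10000 * 0.054 = 540
Group 2: 5900 * 0.978 = 5770
Group 3: 3200 * 0.969 = 3101
Group 4: 10000 * 0.987 = 9870
Group 5: 13100 * 0.963 = 12615
Group 6: 11800 * 0.941 = 11104
Group 7: 4700 * 0.931 + 4900 * 0.473 = 4376 + 2318 = 6694
Population now: 0–14=540, 15–29=5770, 30–44=3101, 45–59=9870, 60–74=12615, 75–89=11104, 90+=6694
[period 2]
Births: 3101 * 0.054 = 167
Group 2: 540 * 0.978 = 528
Group 3: 5770 * 0.969 = 5591
Group 4: 3101 * 0.987 = 3061
Group 5: 9870 * 0.963 = 9505
Group 6: 12615 * 0.941 = 11871
Group 7: 11104 * 0.931 + 6694 * 0.473 = 10338 + 3166 = 13504
Population now: 0–14=167, 15–29=528, 30–44=5591, 45–59=3061, 60–74=9505, 75–89=11871, 90+=13504
[period 3]
Births: 5591 * 0.054 = 302
Group 2: 167 * 0.978 = 163
Group 3: 528 * 0.969 = 512
Group 4: 5591 * 0.987 = 5518
Group 5: 3061 * 0.963 = 2948
Group 6: 9505 * 0.941 = 8944
Group 7: 11871 * 0.931 + 13504 * 0.473 = 11052 + 6387 = 17439
Population now: 0–14=302, 15–29=163, 30–44=512, 45–59=5518, 60–74=2948, 75–89=8944, 90+=17439
[period 4]
Births: 512 * 0.054 = 28
Group 2: 302 * 0.978 = 295
Group 3: 163 * 0.969 = 158
Group 4: 512 * 0.987 = 505
Group 5: 5518 * 0.963 = 5314
Group 6: 2948 * 0.941 = 2774
Group 7: 8944 * 0.931 + 17439 * 0.473 = 8327 + 8249 = 16576
Population now: 0–14=28, 15–29=295, 30–44=158, 45–59=505, 60–74=5314, 75–89=2774, 90+=16576

5314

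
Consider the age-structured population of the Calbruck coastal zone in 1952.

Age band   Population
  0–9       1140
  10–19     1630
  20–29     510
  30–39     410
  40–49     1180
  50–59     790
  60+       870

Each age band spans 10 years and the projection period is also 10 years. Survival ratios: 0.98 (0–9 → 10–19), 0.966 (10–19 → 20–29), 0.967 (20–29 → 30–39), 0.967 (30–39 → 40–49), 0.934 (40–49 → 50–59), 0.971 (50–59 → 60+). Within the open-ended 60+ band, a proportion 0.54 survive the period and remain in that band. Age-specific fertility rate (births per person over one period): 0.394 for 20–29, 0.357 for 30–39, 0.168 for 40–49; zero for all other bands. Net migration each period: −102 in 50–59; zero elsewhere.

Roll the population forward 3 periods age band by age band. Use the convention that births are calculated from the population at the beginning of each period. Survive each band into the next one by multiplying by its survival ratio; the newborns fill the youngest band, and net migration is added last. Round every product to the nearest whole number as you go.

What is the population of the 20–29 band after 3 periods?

Let band 1 be 0–9 through band 7 = 60+.
— Period 1 —
Births: 510 × 0.394 = 201, 410 × 0.357 = 146, 1180 × 0.168 = 198 → total 545
Band 2: 1140 × 0.98 = 1117
Band 3: 1630 × 0.966 = 1575
Band 4: 510 × 0.967 = 493
Band 5: 410 × 0.967 = 396
Band 6: 1180 × 0.934 = 1102
Band 7: 790 × 0.971 + 870 × 0.54 = 767 + 470 = 1237
Net migration: Band 6 − 102 → 1000
End of period: [545, 1117, 1575, 493, 396, 1000, 1237]
— Period 2 —
Births: 1575 × 0.394 = 621, 493 × 0.357 = 176, 396 × 0.168 = 67 → total 864
Band 2: 545 × 0.98 = 534
Band 3: 1117 × 0.966 = 1079
Band 4: 1575 × 0.967 = 1523
Band 5: 493 × 0.967 = 477
Band 6: 396 × 0.934 = 370
Band 7: 1000 × 0.971 + 1237 × 0.54 = 971 + 668 = 1639
Net migration: Band 6 − 102 → 268
End of period: [864, 534, 1079, 1523, 477, 268, 1639]
— Period 3 —
Births: 1079 × 0.394 = 425, 1523 × 0.357 = 544, 477 × 0.168 = 80 → total 1049
Band 2: 864 × 0.98 = 847
Band 3: 534 × 0.966 = 516
Band 4: 1079 × 0.967 = 1043
Band 5: 1523 × 0.967 = 1473
Band 6: 477 × 0.934 = 446
Band 7: 268 × 0.971 + 1639 × 0.54 = 260 + 885 = 1145
Net migration: Band 6 − 102 → 344
End of period: [1049, 847, 516, 1043, 1473, 344, 1145]

516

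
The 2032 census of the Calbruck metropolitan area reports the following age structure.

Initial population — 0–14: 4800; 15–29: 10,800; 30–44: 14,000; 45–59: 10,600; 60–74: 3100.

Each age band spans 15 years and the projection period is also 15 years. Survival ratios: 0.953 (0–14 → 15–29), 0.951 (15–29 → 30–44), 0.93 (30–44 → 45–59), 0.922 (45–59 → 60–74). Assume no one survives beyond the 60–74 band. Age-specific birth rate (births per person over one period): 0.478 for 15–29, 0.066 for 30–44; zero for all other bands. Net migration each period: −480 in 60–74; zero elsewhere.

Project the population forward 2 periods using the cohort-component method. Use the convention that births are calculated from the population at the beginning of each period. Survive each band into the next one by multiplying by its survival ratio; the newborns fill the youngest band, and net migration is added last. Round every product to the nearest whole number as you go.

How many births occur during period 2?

(Groups numbered youngest = 1 to oldest = 5.)
— Period 1 —
Births: 10800 × 0.478 = 5162  |  14000 × 0.066 = 924 → total 6086
Group 2: 4800 × 0.953 = 4574
Group 3: 10800 × 0.951 = 10271
Group 4: 14000 × 0.93 = 13020
Group 5: 10600 × 0.922 = 9773
Net migration: Group 5 − 480 → 9293
End of period: [6086, 4574, 10271, 13020, 9293]
— Period 2 —
Births: 4574 × 0.478 = 2186  |  10271 × 0.066 = 678 → total 2864
Group 2: 6086 × 0.953 = 5800
Group 3: 4574 × 0.951 = 4350
Group 4: 10271 × 0.93 = 9552
Group 5: 13020 × 0.922 = 12004
Net migration: Group 5 − 480 → 11524
End of period: [2864, 5800, 4350, 9552, 11524]

2864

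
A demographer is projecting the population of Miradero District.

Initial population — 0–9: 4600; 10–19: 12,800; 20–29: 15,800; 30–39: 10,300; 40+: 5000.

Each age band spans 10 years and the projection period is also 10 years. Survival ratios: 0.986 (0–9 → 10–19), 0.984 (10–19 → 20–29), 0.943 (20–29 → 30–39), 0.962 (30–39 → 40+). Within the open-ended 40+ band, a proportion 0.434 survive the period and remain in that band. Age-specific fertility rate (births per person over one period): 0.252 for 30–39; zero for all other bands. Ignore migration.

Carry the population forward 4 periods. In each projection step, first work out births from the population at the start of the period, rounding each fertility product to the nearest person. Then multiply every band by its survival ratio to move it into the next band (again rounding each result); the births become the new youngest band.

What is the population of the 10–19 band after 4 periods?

2951

— Period 1 —
Births: 10300 × 0.252 = 2596
10–19: 4600 × 0.986 = 4536
20–29: 12800 × 0.984 = 12595
30–39: 15800 × 0.943 = 14899
40+: 10300 × 0.962 + 5000 × 0.434 = 9909 + 2170 = 12079
End of period: [2596, 4536, 12595, 14899, 12079]
— Period 2 —
Births: 14899 × 0.252 = 3755
10–19: 2596 × 0.986 = 2560
20–29: 4536 × 0.984 = 4463
30–39: 12595 × 0.943 = 11877
40+: 14899 × 0.962 + 12079 × 0.434 = 14333 + 5242 = 19575
End of period: [3755, 2560, 4463, 11877, 19575]
— Period 3 —
Births: 11877 × 0.252 = 2993
10–19: 3755 × 0.986 = 3702
20–29: 2560 × 0.984 = 2519
30–39: 4463 × 0.943 = 4209
40+: 11877 × 0.962 + 19575 × 0.434 = 11426 + 8496 = 19922
End of period: [2993, 3702, 2519, 4209, 19922]
— Period 4 —
Births: 4209 × 0.252 = 1061
10–19: 2993 × 0.986 = 2951
20–29: 3702 × 0.984 = 3643
30–39: 2519 × 0.943 = 2375
40+: 4209 × 0.962 + 19922 × 0.434 = 4049 + 8646 = 12695
End of period: [1061, 2951, 3643, 2375, 12695]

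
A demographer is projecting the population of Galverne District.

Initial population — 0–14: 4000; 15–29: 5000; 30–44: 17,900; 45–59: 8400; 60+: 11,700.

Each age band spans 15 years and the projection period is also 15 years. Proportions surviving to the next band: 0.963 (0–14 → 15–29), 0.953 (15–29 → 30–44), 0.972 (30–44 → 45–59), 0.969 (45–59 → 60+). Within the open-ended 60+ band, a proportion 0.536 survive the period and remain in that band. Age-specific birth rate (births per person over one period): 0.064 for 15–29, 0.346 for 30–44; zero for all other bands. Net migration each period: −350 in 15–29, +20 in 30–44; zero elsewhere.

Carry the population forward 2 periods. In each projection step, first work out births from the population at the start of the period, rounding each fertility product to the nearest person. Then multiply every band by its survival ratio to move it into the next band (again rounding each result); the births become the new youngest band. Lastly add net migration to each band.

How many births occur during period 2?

1880

Period 1:
Births: 5000 * 0.064 = 320 ; 17900 * 0.346 = 6193 — total 6513
15–29: 4000 * 0.963 = 3852
30–44: 5000 * 0.953 = 4765
45–59: 17900 * 0.972 = 17399
60+: 8400 * 0.969 + 11700 * 0.536 = 8140 + 6271 = 14411
Net migration: 15–29 − 350 → 3502; 30–44 + 20 → 4785
→ [6513, 3502, 4785, 17399, 14411]
Period 2:
Births: 3502 * 0.064 = 224 ; 4785 * 0.346 = 1656 — total 1880
15–29: 6513 * 0.963 = 6272
30–44: 3502 * 0.953 = 3337
45–59: 4785 * 0.972 = 4651
60+: 17399 * 0.969 + 14411 * 0.536 = 16860 + 7724 = 24584
Net migration: 15–29 − 350 → 5922; 30–44 + 20 → 3357
→ [1880, 5922, 3357, 4651, 24584]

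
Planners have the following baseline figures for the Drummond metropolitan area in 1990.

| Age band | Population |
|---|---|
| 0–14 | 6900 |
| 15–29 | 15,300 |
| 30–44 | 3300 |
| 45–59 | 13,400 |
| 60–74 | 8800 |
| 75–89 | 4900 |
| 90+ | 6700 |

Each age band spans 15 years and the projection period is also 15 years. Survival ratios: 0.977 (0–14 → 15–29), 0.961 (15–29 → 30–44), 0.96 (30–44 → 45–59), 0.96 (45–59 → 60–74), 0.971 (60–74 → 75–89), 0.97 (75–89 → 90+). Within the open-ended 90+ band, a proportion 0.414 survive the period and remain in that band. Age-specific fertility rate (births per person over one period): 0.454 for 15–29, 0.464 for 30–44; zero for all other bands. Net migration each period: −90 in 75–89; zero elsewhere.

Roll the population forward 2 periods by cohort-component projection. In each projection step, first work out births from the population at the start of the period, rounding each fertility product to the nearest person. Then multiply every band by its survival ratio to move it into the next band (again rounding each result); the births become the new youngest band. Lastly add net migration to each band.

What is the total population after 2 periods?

After projecting period 1:
Births: 15300 × 0.454 = 6946  |  3300 × 0.464 = 1531 — total 8477
15–29: 6900 × 0.977 = 6741
30–44: 15300 × 0.961 = 14703
45–59: 3300 × 0.96 = 3168
60–74: 13400 × 0.96 = 12864
75–89: 8800 × 0.971 = 8545
90+: 4900 × 0.97 + 6700 × 0.414 = 4753 + 2774 = 7527
Net migration: 75–89 − 90 → 8455
Giving 8477 / 6741 / 14703 / 3168 / 12864 / 8455 / 7527.
After projecting period 2:
Births: 6741 × 0.454 = 3060  |  14703 × 0.464 = 6822 — total 9882
15–29: 8477 × 0.977 = 8282
30–44: 6741 × 0.961 = 6478
45–59: 14703 × 0.96 = 14115
60–74: 3168 × 0.96 = 3041
75–89: 12864 × 0.971 = 12491
90+: 8455 × 0.97 + 7527 × 0.414 = 8201 + 3116 = 11317
Net migration: 75–89 − 90 → 12401
Giving 9882 / 8282 / 6478 / 14115 / 3041 / 12401 / 11317.
Total after period 2: 9882 + 8282 + 6478 + 14115 + 3041 + 12401 + 11317 = 65516

65516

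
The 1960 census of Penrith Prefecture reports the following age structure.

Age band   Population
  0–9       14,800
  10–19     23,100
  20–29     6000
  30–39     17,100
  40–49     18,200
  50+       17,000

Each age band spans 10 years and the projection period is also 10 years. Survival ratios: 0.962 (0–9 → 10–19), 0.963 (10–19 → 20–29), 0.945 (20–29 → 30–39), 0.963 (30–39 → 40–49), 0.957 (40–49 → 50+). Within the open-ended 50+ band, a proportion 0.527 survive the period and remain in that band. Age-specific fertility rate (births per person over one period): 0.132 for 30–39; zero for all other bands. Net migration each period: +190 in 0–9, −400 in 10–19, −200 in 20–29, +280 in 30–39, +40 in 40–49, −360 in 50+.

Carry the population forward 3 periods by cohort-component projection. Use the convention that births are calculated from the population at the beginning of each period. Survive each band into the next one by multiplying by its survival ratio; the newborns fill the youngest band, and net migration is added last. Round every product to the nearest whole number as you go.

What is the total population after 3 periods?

Period 1.
Births: 17100 * 0.132 = 2257
10–19: 14800 * 0.962 = 14238
20–29: 23100 * 0.963 = 22245
30–39: 6000 * 0.945 = 5670
40–49: 17100 * 0.963 = 16467
50+: 18200 * 0.957 + 17000 * 0.527 = 17417 + 8959 = 26376
Net migration: 0–9 + 190 → 2447; 10–19 − 400 → 13838; 20–29 − 200 → 22045; 30–39 + 280 → 5950; 40–49 + 40 → 16507; 50+ − 360 → 26016
End of period: [2447, 13838, 22045, 5950, 16507, 26016]
Period 2.
Births: 5950 * 0.132 = 785
10–19: 2447 * 0.962 = 2354
20–29: 13838 * 0.963 = 13326
30–39: 22045 * 0.945 = 20833
40–49: 5950 * 0.963 = 5730
50+: 16507 * 0.957 + 26016 * 0.527 = 15797 + 13710 = 29507
Net migration: 0–9 + 190 → 975; 10–19 − 400 → 1954; 20–29 − 200 → 13126; 30–39 + 280 → 21113; 40–49 + 40 → 5770; 50+ − 360 → 29147
End of period: [975, 1954, 13126, 21113, 5770, 29147]
Period 3.
Births: 21113 * 0.132 = 2787
10–19: 975 * 0.962 = 938
20–29: 1954 * 0.963 = 1882
30–39: 13126 * 0.945 = 12404
40–49: 21113 * 0.963 = 20332
50+: 5770 * 0.957 + 29147 * 0.527 = 5522 + 15360 = 20882
Net migration: 0–9 + 190 → 2977; 10–19 − 400 → 538; 20–29 − 200 → 1682; 30–39 + 280 → 12684; 40–49 + 40 → 20372; 50+ − 360 → 20522
End of period: [2977, 538, 1682, 12684, 20372, 20522]
Total after period 3: 2977 + 538 + 1682 + 12684 + 20372 + 20522 = 58775

58775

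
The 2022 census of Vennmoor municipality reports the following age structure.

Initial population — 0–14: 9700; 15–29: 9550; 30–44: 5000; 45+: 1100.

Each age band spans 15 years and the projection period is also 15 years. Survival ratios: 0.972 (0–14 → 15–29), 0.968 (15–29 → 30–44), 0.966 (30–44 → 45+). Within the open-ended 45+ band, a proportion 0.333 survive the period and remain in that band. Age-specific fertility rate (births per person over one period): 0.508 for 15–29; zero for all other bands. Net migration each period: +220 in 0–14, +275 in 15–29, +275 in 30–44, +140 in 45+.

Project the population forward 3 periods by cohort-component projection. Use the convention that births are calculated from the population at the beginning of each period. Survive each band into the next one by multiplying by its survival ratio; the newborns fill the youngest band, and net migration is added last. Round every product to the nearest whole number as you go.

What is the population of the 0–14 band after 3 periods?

2864

Period 1:
Births: 9550 × 0.508 = 4851
15–29: 9700 × 0.972 = 9428
30–44: 9550 × 0.968 = 9244
45+: 5000 × 0.966 + 1100 × 0.333 = 4830 + 366 = 5196
Net migration: 0–14 + 220 → 5071; 15–29 + 275 → 9703; 30–44 + 275 → 9519; 45+ + 140 → 5336
End of period: [5071, 9703, 9519, 5336]
Period 2:
Births: 9703 × 0.508 = 4929
15–29: 5071 × 0.972 = 4929
30–44: 9703 × 0.968 = 9393
45+: 9519 × 0.966 + 5336 × 0.333 = 9195 + 1777 = 10972
Net migration: 0–14 + 220 → 5149; 15–29 + 275 → 5204; 30–44 + 275 → 9668; 45+ + 140 → 11112
End of period: [5149, 5204, 9668, 11112]
Period 3:
Births: 5204 × 0.508 = 2644
15–29: 5149 × 0.972 = 5005
30–44: 5204 × 0.968 = 5037
45+: 9668 × 0.966 + 11112 × 0.333 = 9339 + 3700 = 13039
Net migration: 0–14 + 220 → 2864; 15–29 + 275 → 5280; 30–44 + 275 → 5312; 45+ + 140 → 13179
End of period: [2864, 5280, 5312, 13179]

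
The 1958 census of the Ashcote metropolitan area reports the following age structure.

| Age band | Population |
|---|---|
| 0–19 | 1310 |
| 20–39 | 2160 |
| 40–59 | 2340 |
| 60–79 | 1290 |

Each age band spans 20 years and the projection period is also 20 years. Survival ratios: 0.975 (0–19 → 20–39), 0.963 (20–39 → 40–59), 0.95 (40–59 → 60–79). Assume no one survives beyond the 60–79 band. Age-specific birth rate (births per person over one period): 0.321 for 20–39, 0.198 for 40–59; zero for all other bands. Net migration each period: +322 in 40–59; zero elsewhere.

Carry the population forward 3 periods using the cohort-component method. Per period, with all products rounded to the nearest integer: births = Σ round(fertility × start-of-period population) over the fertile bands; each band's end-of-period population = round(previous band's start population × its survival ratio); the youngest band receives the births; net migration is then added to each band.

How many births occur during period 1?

Let band 1 be 0–19 through band 4 = 60–79.
— Period 1 —
Births: 2160 * 0.321 = 693, 2340 * 0.198 = 463 — total 1156
Band 2: 1310 * 0.975 = 1277
Band 3: 2160 * 0.963 = 2080
Band 4: 2340 * 0.95 = 2223
Net migration: Band 3 + 322 → 2402
Giving 1156 / 1277 / 2402 / 2223.

1156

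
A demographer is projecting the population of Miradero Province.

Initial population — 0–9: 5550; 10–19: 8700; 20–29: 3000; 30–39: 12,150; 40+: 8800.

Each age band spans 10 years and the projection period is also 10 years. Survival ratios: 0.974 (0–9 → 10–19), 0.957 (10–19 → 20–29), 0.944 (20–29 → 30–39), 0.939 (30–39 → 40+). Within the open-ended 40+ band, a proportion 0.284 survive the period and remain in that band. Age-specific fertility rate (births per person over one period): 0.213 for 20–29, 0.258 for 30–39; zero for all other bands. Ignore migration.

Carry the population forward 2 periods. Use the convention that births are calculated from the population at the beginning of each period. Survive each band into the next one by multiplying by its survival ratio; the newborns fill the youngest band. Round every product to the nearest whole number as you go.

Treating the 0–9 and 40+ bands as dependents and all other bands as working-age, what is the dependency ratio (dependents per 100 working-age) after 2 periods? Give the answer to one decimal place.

Numbering the groups 1..5 from youngest to oldest:
Period 1:
Births: 3000 × 0.213 = 639, 12150 × 0.258 = 3135 → 3774
Group 2: 5550 × 0.974 = 5406
Group 3: 8700 × 0.957 = 8326
Group 4: 3000 × 0.944 = 2832
Group 5: 12150 × 0.939 + 8800 × 0.284 = 11409 + 2499 = 13908
Population now: 0–9=3774, 10–19=5406, 20–29=8326, 30–39=2832, 40+=13908
Period 2:
Births: 8326 × 0.213 = 1773, 2832 × 0.258 = 731 → 2504
Group 2: 3774 × 0.974 = 3676
Group 3: 5406 × 0.957 = 5174
Group 4: 8326 × 0.944 = 7860
Group 5: 2832 × 0.939 + 13908 × 0.284 = 2659 + 3950 = 6609
Population now: 0–9=2504, 10–19=3676, 20–29=5174, 30–39=7860, 40+=6609
Dependents (band 0–9 + band 40+) = 2504 + 6609 = 9113; working-age = 16710; ratio = 9113/16710 × 100 = 54.5

54.5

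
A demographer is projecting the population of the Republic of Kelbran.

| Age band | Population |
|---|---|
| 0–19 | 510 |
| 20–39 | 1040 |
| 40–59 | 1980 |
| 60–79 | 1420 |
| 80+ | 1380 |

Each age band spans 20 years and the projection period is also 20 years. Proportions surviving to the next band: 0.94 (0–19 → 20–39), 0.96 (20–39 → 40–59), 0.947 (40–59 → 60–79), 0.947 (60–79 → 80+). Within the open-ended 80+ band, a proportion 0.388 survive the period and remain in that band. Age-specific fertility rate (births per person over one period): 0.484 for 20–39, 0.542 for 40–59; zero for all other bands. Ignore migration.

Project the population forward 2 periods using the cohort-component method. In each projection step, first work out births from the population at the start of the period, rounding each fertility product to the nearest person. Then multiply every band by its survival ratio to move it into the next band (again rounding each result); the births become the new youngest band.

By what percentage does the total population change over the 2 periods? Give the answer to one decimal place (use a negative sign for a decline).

-2.6

Call the bands 1 to 5, youngest first.
[period 1]
Births: 1040 × 0.484 = 503  |  1980 × 0.542 = 1073 — total 1576
Band 2: 510 × 0.94 = 479
Band 3: 1040 × 0.96 = 998
Band 4: 1980 × 0.947 = 1875
Band 5: 1420 × 0.947 + 1380 × 0.388 = 1345 + 535 = 1880
→ [1576, 479, 998, 1875, 1880]
[period 2]
Births: 479 × 0.484 = 232  |  998 × 0.542 = 541 — total 773
Band 2: 1576 × 0.94 = 1481
Band 3: 479 × 0.96 = 460
Band 4: 998 × 0.947 = 945
Band 5: 1875 × 0.947 + 1880 × 0.388 = 1776 + 729 = 2505
→ [773, 1481, 460, 945, 2505]
Total: 6330 → 6164; change = -166; percentage change = -2.6%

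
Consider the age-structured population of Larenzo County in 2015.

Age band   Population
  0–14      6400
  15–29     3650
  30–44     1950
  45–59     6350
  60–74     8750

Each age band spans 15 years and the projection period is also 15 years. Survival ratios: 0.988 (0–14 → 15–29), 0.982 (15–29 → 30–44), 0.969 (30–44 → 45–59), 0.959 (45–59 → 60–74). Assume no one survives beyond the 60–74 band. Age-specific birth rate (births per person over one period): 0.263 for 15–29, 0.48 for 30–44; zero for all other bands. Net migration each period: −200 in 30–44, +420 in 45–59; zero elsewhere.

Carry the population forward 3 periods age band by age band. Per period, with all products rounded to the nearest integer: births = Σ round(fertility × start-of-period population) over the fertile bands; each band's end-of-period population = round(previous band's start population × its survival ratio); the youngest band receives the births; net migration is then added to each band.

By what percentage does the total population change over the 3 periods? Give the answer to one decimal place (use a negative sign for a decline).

-33.4

(Groups numbered youngest = 1 to oldest = 5.)
After projecting period 1:
Births: 3650 × 0.263 = 960, 1950 × 0.48 = 936 — total 1896
Group 2: 6400 × 0.988 = 6323
Group 3: 3650 × 0.982 = 3584
Group 4: 1950 × 0.969 = 1890
Group 5: 6350 × 0.959 = 6090
Net migration: Group 3 − 200 → 3384; Group 4 + 420 → 2310
Giving 1896 / 6323 / 3384 / 2310 / 6090.
After projecting period 2:
Births: 6323 × 0.263 = 1663, 3384 × 0.48 = 1624 — total 3287
Group 2: 1896 × 0.988 = 1873
Group 3: 6323 × 0.982 = 6209
Group 4: 3384 × 0.969 = 3279
Group 5: 2310 × 0.959 = 2215
Net migration: Group 3 − 200 → 6009; Group 4 + 420 → 3699
Giving 3287 / 1873 / 6009 / 3699 / 2215.
After projecting period 3:
Births: 1873 × 0.263 = 493, 6009 × 0.48 = 2884 — total 3377
Group 2: 3287 × 0.988 = 3248
Group 3: 1873 × 0.982 = 1839
Group 4: 6009 × 0.969 = 5823
Group 5: 3699 × 0.959 = 3547
Net migration: Group 3 − 200 → 1639; Group 4 + 420 → 6243
Giving 3377 / 3248 / 1639 / 6243 / 3547.
Total: 27100 → 18054; change = -9046; percentage change = -33.4%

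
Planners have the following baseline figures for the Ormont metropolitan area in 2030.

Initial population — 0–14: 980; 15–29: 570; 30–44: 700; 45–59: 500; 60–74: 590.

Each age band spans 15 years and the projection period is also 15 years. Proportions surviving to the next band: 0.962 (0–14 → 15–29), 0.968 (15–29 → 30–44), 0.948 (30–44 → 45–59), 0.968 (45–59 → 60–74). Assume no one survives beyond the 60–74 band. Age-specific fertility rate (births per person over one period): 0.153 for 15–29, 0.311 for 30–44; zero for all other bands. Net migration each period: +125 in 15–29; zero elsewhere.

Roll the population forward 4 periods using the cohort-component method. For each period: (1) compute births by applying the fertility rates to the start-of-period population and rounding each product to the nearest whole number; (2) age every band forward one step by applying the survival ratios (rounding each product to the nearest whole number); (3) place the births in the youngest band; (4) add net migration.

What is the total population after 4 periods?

2456

Numbering the bands 1..5 from youngest to oldest:
[period 1]
Births: 570 * 0.153 = 87  |  700 * 0.311 = 218 ⇒ total 305
Band 2: 980 * 0.962 = 943
Band 3: 570 * 0.968 = 552
Band 4: 700 * 0.948 = 664
Band 5: 500 * 0.968 = 484
Net migration: Band 2 + 125 → 1068
Giving 305 / 1068 / 552 / 664 / 484.
[period 2]
Births: 1068 * 0.153 = 163  |  552 * 0.311 = 172 ⇒ total 335
Band 2: 305 * 0.962 = 293
Band 3: 1068 * 0.968 = 1034
Band 4: 552 * 0.948 = 523
Band 5: 664 * 0.968 = 643
Net migration: Band 2 + 125 → 418
Giving 335 / 418 / 1034 / 523 / 643.
[period 3]
Births: 418 * 0.153 = 64  |  1034 * 0.311 = 322 ⇒ total 386
Band 2: 335 * 0.962 = 322
Band 3: 418 * 0.968 = 405
Band 4: 1034 * 0.948 = 980
Band 5: 523 * 0.968 = 506
Net migration: Band 2 + 125 → 447
Giving 386 / 447 / 405 / 980 / 506.
[period 4]
Births: 447 * 0.153 = 68  |  405 * 0.311 = 126 ⇒ total 194
Band 2: 386 * 0.962 = 371
Band 3: 447 * 0.968 = 433
Band 4: 405 * 0.948 = 384
Band 5: 980 * 0.968 = 949
Net migration: Band 2 + 125 → 496
Giving 194 / 496 / 433 / 384 / 949.
Total after period 4: 194 + 496 + 433 + 384 + 949 = 2456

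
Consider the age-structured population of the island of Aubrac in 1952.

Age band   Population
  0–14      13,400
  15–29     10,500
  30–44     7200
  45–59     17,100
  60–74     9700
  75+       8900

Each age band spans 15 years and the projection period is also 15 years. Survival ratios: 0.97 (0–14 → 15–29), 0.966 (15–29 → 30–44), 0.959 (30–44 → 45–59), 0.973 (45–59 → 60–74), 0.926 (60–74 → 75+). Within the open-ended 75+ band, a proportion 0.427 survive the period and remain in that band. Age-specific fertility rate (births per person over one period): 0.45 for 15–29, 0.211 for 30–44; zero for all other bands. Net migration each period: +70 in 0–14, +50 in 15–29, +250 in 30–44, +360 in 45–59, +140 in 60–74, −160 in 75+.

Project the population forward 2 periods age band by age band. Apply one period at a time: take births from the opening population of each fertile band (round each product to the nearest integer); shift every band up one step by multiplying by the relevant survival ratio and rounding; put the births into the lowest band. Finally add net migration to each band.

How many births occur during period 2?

— Period 1 —
Births: 10500 * 0.45 = 4725, 7200 * 0.211 = 1519 ⇒ total 6244
15–29: 13400 * 0.97 = 12998
30–44: 10500 * 0.966 = 10143
45–59: 7200 * 0.959 = 6905
60–74: 17100 * 0.973 = 16638
75+: 9700 * 0.926 + 8900 * 0.427 = 8982 + 3800 = 12782
Net migration: 0–14 + 70 → 6314; 15–29 + 50 → 13048; 30–44 + 250 → 10393; 45–59 + 360 → 7265; 60–74 + 140 → 16778; 75+ − 160 → 12622
Population now: 0–14=6314, 15–29=13048, 30–44=10393, 45–59=7265, 60–74=16778, 75+=12622
— Period 2 —
Births: 13048 * 0.45 = 5872, 10393 * 0.211 = 2193 ⇒ total 8065
15–29: 6314 * 0.97 = 6125
30–44: 13048 * 0.966 = 12604
45–59: 10393 * 0.959 = 9967
60–74: 7265 * 0.973 = 7069
75+: 16778 * 0.926 + 12622 * 0.427 = 15536 + 5390 = 20926
Net migration: 0–14 + 70 → 8135; 15–29 + 50 → 6175; 30–44 + 250 → 12854; 45–59 + 360 → 10327; 60–74 + 140 → 7209; 75+ − 160 → 20766
Population now: 0–14=8135, 15–29=6175, 30–44=12854, 45–59=10327, 60–74=7209, 75+=20766

8065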